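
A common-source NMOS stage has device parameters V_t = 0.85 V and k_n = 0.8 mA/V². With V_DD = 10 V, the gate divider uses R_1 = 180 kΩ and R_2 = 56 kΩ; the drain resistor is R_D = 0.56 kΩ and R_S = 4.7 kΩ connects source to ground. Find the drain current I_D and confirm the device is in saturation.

I_D ≈ 0.18 mA

V_G = V_DD·R_2/(R_1+R_2) = 10×56/236 = 2.37 V.
Assume saturation: I_D = (k_n/2)(V_GS − V_t)² with V_GS = V_G − I_D·R_S = 2.37 − 4.7·I_D.
Substituting gives 8.84·I_D² − 6.73·I_D + 0.928 = 0, with roots I_D = 0.181 or 0.58 mA.
The root I_D = 0.58 mA gives V_GS = -0.354 V ≤ V_t, so take I_D = 0.181 mA.
Then V_GS = 1.52 V and V_DS = V_DD − I_D(R_D+R_S) = 10 − 0.181×5.26 = 9.05 V.
Saturation requires V_DS ≥ V_GS − V_t = 0.673 V; 9.05 ≥ 0.673 ✓.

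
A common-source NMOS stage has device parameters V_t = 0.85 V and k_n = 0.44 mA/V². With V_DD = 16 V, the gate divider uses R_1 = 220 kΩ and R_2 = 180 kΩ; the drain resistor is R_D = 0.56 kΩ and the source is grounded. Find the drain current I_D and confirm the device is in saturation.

V_G = V_DD·R_2/(R_1+R_2) = 16×180/400 = 7.2 V. With the source grounded, V_GS = V_G = 7.2 V.
Assume saturation: I_D = (k_n/2)(V_GS − V_t)² = (0.44/2)×(7.2 − 0.85)² = 0.22×6.35² = 8.87 mA.
V_DS = V_DD − I_D·R_D = 16 − 8.87×0.56 = 11 V.
Saturation requires V_DS ≥ V_GS − V_t = 6.35 V; 11 ≥ 6.35 ✓.

I_D ≈ 8.9 mA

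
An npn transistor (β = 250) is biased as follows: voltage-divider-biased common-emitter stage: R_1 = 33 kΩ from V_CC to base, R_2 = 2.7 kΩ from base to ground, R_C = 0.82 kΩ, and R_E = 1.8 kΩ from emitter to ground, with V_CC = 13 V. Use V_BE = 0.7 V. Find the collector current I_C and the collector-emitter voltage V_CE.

Thevenize the base divider: V_Th = V_CC·R_2/(R_1+R_2) = 13×2.7/35.7 = 0.983 V, R_Th = R_1‖R_2 = 2.5 kΩ.
Base-emitter loop: V_Th = I_B·R_Th + V_BE + (β+1)I_B·R_E, so I_B = (0.983 − 0.7) / (2.5 + 251×1.8) = 0.000623 mA.
I_C = β·I_B = 250×0.000623 = 0.156 mA, and I_E = (β+1)I_B = 0.156 mA.
V_CE = V_CC − I_C·R_C − I_E·R_E = 13 − 0.156×0.82 − 0.156×1.8 = 12.6 V.
V_CE = 12.6 V > 0.2 V confirms active-region operation.

I_C ≈ 0.16 mA, V_CE ≈ 13 V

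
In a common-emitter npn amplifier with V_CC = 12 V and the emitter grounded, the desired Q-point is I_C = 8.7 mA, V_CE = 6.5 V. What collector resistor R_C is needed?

R_C ≈ 0.63 kΩ

Collector loop: V_CC = I_C·R_C + V_CE.
R_C = (V_CC − V_CE)/I_C = (12 − 6.5)/8.7 = 0.632 kΩ.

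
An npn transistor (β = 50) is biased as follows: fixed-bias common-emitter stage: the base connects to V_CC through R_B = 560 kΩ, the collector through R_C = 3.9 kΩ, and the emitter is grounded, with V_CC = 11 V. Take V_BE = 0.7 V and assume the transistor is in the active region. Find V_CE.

V_CE ≈ 7.4 V

Base loop: V_CC = I_B·R_B + V_BE, so I_B = (11 − 0.7)/560 kΩ = 0.0184 mA.
In the active region I_C = β·I_B = 50 × 0.0184 = 0.92 mA.
Collector loop: V_CE = V_CC − I_C·R_C = 11 − 0.92×3.9 = 7.41 V.
Since V_CE = 7.41 V > V_CE(sat) ≈ 0.2 V, the transistor is in the active region as assumed.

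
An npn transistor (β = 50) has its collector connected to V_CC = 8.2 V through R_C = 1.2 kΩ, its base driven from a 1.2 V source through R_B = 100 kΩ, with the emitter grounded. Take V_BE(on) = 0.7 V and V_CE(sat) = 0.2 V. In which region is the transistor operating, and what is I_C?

active; I_C ≈ 0.25 mA

Assume active. Base-emitter loop: I_B = (V_BB − V_BE)/R_B = (1.2 − 0.7)/100 = 0.005 mA.
I_C = β·I_B = 50×0.005 = 0.25 mA.
V_CE = V_CC − I_C·R_C = 8.2 − 0.25×1.2 = 7.9 V > V_CE(sat), so the active-region assumption holds.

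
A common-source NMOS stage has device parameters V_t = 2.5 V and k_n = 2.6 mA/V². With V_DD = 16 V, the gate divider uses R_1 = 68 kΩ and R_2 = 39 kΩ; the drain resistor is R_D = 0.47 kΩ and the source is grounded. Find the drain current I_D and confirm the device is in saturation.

I_D ≈ 14 mA

V_G = V_DD·R_2/(R_1+R_2) = 16×39/107 = 5.83 V. With the source grounded, V_GS = V_G = 5.83 V.
Assume saturation: I_D = (k_n/2)(V_GS − V_t)² = (2.6/2)×(5.83 − 2.5)² = 1.3×3.33² = 14.4 mA.
V_DS = V_DD − I_D·R_D = 16 − 14.4×0.47 = 9.22 V.
Saturation requires V_DS ≥ V_GS − V_t = 3.33 V; 9.22 ≥ 3.33 ✓.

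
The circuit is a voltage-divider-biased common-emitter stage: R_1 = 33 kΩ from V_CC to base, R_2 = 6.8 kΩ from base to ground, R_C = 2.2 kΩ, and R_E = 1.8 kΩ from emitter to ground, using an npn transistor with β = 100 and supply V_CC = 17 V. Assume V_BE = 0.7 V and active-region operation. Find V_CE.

V_CE ≈ 12 V

Thevenize the base divider: V_Th = V_CC·R_2/(R_1+R_2) = 17×6.8/39.8 = 2.9 V, R_Th = R_1‖R_2 = 5.64 kΩ.
Base-emitter loop: V_Th = I_B·R_Th + V_BE + (β+1)I_B·R_E, so I_B = (2.9 − 0.7) / (5.64 + 101×1.8) = 0.0118 mA.
I_C = β·I_B = 100×0.0118 = 1.18 mA, and I_E = (β+1)I_B = 1.19 mA.
V_CE = V_CC − I_C·R_C − I_E·R_E = 17 − 1.18×2.2 − 1.19×1.8 = 12.3 V.
V_CE = 12.3 V > 0.2 V confirms active-region operation.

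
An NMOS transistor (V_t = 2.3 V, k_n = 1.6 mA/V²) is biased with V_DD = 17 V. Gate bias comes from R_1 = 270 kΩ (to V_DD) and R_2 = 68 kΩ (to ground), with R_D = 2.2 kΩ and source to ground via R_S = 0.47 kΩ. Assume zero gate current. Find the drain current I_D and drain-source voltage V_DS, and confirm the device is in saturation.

V_G = V_DD·R_2/(R_1+R_2) = 17×68/338 = 3.42 V.
Assume saturation: I_D = (k_n/2)(V_GS − V_t)² with V_GS = V_G − I_D·R_S = 3.42 − 0.47·I_D.
Substituting gives 0.177·I_D² − 1.84·I_D + 1 = 0, with roots I_D = 0.577 or 9.85 mA.
The root I_D = 9.85 mA gives V_GS = -1.21 V ≤ V_t, so take I_D = 0.577 mA.
Then V_GS = 3.15 V and V_DS = V_DD − I_D(R_D+R_S) = 17 − 0.577×2.67 = 15.5 V.
Saturation requires V_DS ≥ V_GS − V_t = 0.849 V; 15.5 ≥ 0.849 ✓.

I_D ≈ 0.58 mA, V_DS ≈ 15 V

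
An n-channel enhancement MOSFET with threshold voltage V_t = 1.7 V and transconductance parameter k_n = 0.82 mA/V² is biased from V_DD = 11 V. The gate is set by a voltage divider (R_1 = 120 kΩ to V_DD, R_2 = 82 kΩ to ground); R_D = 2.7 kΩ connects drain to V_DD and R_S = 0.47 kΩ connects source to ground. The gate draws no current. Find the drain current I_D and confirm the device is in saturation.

I_D ≈ 1.6 mA

V_G = V_DD·R_2/(R_1+R_2) = 11×82/202 = 4.47 V.
Assume saturation: I_D = (k_n/2)(V_GS − V_t)² with V_GS = V_G − I_D·R_S = 4.47 − 0.47·I_D.
Substituting gives 0.0906·I_D² − 2.07·I_D + 3.14 = 0, with roots I_D = 1.63 or 21.2 mA.
The root I_D = 21.2 mA gives V_GS = -5.49 V ≤ V_t, so take I_D = 1.63 mA.
Then V_GS = 3.7 V and V_DS = V_DD − I_D(R_D+R_S) = 11 − 1.63×3.17 = 5.82 V.
Saturation requires V_DS ≥ V_GS − V_t = 2 V; 5.82 ≥ 2 ✓.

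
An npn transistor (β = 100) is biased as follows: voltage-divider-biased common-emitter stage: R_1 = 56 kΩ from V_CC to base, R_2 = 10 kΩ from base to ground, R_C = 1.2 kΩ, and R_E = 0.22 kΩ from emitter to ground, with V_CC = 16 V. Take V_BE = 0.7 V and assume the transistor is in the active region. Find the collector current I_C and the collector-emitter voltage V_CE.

Thevenize the base divider: V_Th = V_CC·R_2/(R_1+R_2) = 16×10/66 = 2.42 V, R_Th = R_1‖R_2 = 8.48 kΩ.
Base-emitter loop: V_Th = I_B·R_Th + V_BE + (β+1)I_B·R_E, so I_B = (2.42 − 0.7) / (8.48 + 101×0.22) = 0.0562 mA.
I_C = β·I_B = 100×0.0562 = 5.62 mA, and I_E = (β+1)I_B = 5.67 mA.
V_CE = V_CC − I_C·R_C − I_E·R_E = 16 − 5.62×1.2 − 5.67×0.22 = 8.01 V.
V_CE = 8.01 V > 0.2 V confirms active-region operation.

I_C ≈ 5.6 mA, V_CE ≈ 8 V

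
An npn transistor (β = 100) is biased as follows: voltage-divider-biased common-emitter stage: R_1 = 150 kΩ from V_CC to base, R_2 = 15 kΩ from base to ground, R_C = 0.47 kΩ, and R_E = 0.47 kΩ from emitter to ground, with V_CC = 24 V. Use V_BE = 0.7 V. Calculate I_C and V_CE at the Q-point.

I_C ≈ 2.4 mA, V_CE ≈ 22 V

Thevenize the base divider: V_Th = V_CC·R_2/(R_1+R_2) = 24×15/165 = 2.18 V, R_Th = R_1‖R_2 = 13.6 kΩ.
Base-emitter loop: V_Th = I_B·R_Th + V_BE + (β+1)I_B·R_E, so I_B = (2.18 − 0.7) / (13.6 + 101×0.47) = 0.0242 mA.
I_C = β·I_B = 100×0.0242 = 2.42 mA, and I_E = (β+1)I_B = 2.45 mA.
V_CE = V_CC − I_C·R_C − I_E·R_E = 24 − 2.42×0.47 − 2.45×0.47 = 21.7 V.
V_CE = 21.7 V > 0.2 V confirms active-region operation.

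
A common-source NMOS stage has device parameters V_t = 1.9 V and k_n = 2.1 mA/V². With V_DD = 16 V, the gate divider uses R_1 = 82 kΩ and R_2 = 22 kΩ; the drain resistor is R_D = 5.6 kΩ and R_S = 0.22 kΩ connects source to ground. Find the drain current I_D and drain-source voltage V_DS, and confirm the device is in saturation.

V_G = V_DD·R_2/(R_1+R_2) = 16×22/104 = 3.38 V.
Assume saturation: I_D = (k_n/2)(V_GS − V_t)² with V_GS = V_G − I_D·R_S = 3.38 − 0.22·I_D.
Substituting gives 0.0508·I_D² − 1.69·I_D + 2.31 = 0, with roots I_D = 1.43 or 31.7 mA.
The root I_D = 31.7 mA gives V_GS = -3.6 V ≤ V_t, so take I_D = 1.43 mA.
Then V_GS = 3.07 V and V_DS = V_DD − I_D(R_D+R_S) = 16 − 1.43×5.82 = 7.65 V.
Saturation requires V_DS ≥ V_GS − V_t = 1.17 V; 7.65 ≥ 1.17 ✓.

I_D ≈ 1.4 mA, V_DS ≈ 7.6 V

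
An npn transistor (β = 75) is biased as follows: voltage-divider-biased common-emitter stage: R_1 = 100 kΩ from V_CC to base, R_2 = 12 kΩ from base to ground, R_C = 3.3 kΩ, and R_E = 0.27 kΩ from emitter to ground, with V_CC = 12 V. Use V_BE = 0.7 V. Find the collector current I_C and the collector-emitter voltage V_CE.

I_C ≈ 1.4 mA, V_CE ≈ 7 V

Thevenize the base divider: V_Th = V_CC·R_2/(R_1+R_2) = 12×12/112 = 1.29 V, R_Th = R_1‖R_2 = 10.7 kΩ.
Base-emitter loop: V_Th = I_B·R_Th + V_BE + (β+1)I_B·R_E, so I_B = (1.29 − 0.7) / (10.7 + 76×0.27) = 0.0188 mA.
I_C = β·I_B = 75×0.0188 = 1.41 mA, and I_E = (β+1)I_B = 1.43 mA.
V_CE = V_CC − I_C·R_C − I_E·R_E = 12 − 1.41×3.3 − 1.43×0.27 = 6.97 V.
V_CE = 6.97 V > 0.2 V confirms active-region operation.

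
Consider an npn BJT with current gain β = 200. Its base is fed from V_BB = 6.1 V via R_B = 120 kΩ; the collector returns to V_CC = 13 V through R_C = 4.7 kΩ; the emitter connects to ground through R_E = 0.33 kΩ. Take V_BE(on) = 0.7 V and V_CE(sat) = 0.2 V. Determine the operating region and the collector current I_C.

saturation; I_C ≈ 2.5 mA

Assume active: I_B = (6.1 − 0.7)/(120 + 201×0.33) = 0.029 mA, I_C = β·I_B = 5.8 mA.
Then V_CE = 13 − 5.8×4.7 − 5.83×0.33 = -16.2 V < 0.2 V — the active assumption fails.
Re-solve with V_CE = 0.2 V. KCL at the emitter: V_E/R_E = (V_BB−0.7−V_E)/R_B + (V_CC−0.2−V_E)/R_C, giving V_E = 0.851 V.
I_C = (V_CC − 0.2 − V_E)/R_C = (12.8 − 0.851)/4.7 = 2.54 mA.
Check: I_B = (5.4 − 0.851)/120 = 0.0379 mA, and β·I_B = 7.58 mA > I_C, confirming saturation.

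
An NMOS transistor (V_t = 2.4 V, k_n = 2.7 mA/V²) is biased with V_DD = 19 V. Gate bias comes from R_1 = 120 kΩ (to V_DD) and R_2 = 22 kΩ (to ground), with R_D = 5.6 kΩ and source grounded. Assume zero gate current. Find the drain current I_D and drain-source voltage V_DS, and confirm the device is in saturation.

I_D ≈ 0.4 mA, V_DS ≈ 17 V

V_G = V_DD·R_2/(R_1+R_2) = 19×22/142 = 2.94 V. With the source grounded, V_GS = V_G = 2.94 V.
Assume saturation: I_D = (k_n/2)(V_GS − V_t)² = (2.7/2)×(2.94 − 2.4)² = 1.35×0.544² = 0.399 mA.
V_DS = V_DD − I_D·R_D = 19 − 0.399×5.6 = 16.8 V.
Saturation requires V_DS ≥ V_GS − V_t = 0.544 V; 16.8 ≥ 0.544 ✓.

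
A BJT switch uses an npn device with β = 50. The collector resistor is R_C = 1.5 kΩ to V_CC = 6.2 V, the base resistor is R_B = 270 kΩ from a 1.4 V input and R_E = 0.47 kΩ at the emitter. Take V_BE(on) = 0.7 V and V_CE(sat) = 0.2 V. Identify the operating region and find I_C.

Assume active. Base-emitter loop: I_B = (V_BB − V_BE)/(R_B + (β+1)R_E) = (1.4 − 0.7)/(270 + 51×0.47) = 0.00238 mA.
I_C = β·I_B = 50×0.00238 = 0.119 mA.
V_CE = V_CC − I_C·R_C − I_E·R_E = 6.2 − 0.119×1.5 − 0.121×0.47 = 5.96 V > V_CE(sat), so the active-region assumption holds.

active; I_C ≈ 0.12 mA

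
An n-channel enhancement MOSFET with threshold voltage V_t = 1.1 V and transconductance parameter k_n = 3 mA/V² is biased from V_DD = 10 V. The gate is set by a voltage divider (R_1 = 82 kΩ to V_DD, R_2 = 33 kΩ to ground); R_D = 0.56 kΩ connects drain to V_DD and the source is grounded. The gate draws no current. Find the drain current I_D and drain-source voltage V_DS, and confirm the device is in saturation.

I_D ≈ 4.7 mA, V_DS ≈ 7.4 V

V_G = V_DD·R_2/(R_1+R_2) = 10×33/115 = 2.87 V. With the source grounded, V_GS = V_G = 2.87 V.
Assume saturation: I_D = (k_n/2)(V_GS − V_t)² = (3/2)×(2.87 − 1.1)² = 1.5×1.77² = 4.7 mA.
V_DS = V_DD − I_D·R_D = 10 − 4.7×0.56 = 7.37 V.
Saturation requires V_DS ≥ V_GS − V_t = 1.77 V; 7.37 ≥ 1.77 ✓.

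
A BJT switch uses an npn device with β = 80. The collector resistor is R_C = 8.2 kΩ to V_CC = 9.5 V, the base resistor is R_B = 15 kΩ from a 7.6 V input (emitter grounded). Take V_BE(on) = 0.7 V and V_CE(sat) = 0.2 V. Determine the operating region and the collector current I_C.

saturation; I_C ≈ 1.1 mA

Assume active: I_B = (7.6 − 0.7)/15 = 0.46 mA, giving I_C = β·I_B = 36.8 mA.
But then V_CE = 9.5 − 36.8×8.2 = -292 V < V_CE(sat) = 0.2 V — impossible in the active region.
So the transistor is saturated. With V_CE = 0.2 V, I_C = (V_CC − 0.2)/R_C = 9.3/8.2 = 1.13 mA.
Check: β·I_B = 36.8 mA > I_C = 1.13 mA, confirming saturation.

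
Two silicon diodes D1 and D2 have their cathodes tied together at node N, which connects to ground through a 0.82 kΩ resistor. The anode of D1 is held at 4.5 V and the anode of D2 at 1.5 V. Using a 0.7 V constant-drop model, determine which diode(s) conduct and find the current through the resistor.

Only D1 conducts; I_R ≈ 4.6 mA

Assume both conduct. Then node N would need to be at both 4.5−0.7 = 3.8 V and 1.5−0.7 = 0.8 V, which is impossible.
Assume only D1 conducts: V_N = 4.5 − 0.7 = 3.8 V, so I_R = 3.8/0.82 = 4.63 mA.
Check D2: its anode-to-cathode voltage is 1.5 − 3.8 = -2.3 V < 0.7 V, so it is off. The assumption is consistent.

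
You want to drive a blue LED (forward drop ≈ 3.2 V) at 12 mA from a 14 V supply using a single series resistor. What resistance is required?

R ≈ 0.9 kΩ

The resistor drops V_S − V_D = 14 − 3.2 = 10.8 V at 12 mA.
R = 10.8 V / 12 mA = 0.9 kΩ.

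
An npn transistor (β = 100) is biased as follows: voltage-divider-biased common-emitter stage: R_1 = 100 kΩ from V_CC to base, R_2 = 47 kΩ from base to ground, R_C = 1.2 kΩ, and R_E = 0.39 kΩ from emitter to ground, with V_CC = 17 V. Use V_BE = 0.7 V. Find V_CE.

V_CE ≈ 6.4 V

Thevenize the base divider: V_Th = V_CC·R_2/(R_1+R_2) = 17×47/147 = 5.44 V, R_Th = R_1‖R_2 = 32 kΩ.
Base-emitter loop: V_Th = I_B·R_Th + V_BE + (β+1)I_B·R_E, so I_B = (5.44 − 0.7) / (32 + 101×0.39) = 0.0664 mA.
I_C = β·I_B = 100×0.0664 = 6.64 mA, and I_E = (β+1)I_B = 6.7 mA.
V_CE = V_CC − I_C·R_C − I_E·R_E = 17 − 6.64×1.2 − 6.7×0.39 = 6.42 V.
V_CE = 6.42 V > 0.2 V confirms active-region operation.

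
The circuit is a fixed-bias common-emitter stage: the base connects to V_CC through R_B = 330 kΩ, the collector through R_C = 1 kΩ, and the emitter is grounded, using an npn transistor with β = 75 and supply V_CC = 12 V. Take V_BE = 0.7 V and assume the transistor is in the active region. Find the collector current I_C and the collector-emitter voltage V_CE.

Base loop: V_CC = I_B·R_B + V_BE, so I_B = (12 − 0.7)/330 kΩ = 0.0342 mA.
In the active region I_C = β·I_B = 75 × 0.0342 = 2.57 mA.
Collector loop: V_CE = V_CC − I_C·R_C = 12 − 2.57×1 = 9.43 V.
Since V_CE = 9.43 V > V_CE(sat) ≈ 0.2 V, the transistor is in the active region as assumed.

I_C ≈ 2.6 mA, V_CE ≈ 9.4 V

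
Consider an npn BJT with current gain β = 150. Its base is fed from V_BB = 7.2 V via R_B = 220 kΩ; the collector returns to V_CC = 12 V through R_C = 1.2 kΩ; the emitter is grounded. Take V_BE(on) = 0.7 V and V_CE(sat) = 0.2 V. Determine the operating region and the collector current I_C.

active; I_C ≈ 4.4 mA

Assume active. Base-emitter loop: I_B = (V_BB − V_BE)/R_B = (7.2 − 0.7)/220 = 0.0295 mA.
I_C = β·I_B = 150×0.0295 = 4.43 mA.
V_CE = V_CC − I_C·R_C = 12 − 4.43×1.2 = 6.68 V > V_CE(sat), so the active-region assumption holds.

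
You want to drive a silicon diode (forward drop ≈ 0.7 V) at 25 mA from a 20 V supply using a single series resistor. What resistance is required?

R ≈ 0.77 kΩ

The resistor drops V_S − V_D = 20 − 0.7 = 19.3 V at 25 mA.
R = 19.3 V / 25 mA = 0.772 kΩ.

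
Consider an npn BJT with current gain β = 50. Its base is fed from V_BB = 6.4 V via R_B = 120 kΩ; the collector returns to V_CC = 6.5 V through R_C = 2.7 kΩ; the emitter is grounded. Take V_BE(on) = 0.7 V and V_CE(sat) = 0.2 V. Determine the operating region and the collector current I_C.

Assume active: I_B = (6.4 − 0.7)/120 = 0.0475 mA, giving I_C = β·I_B = 2.38 mA.
But then V_CE = 6.5 − 2.38×2.7 = 0.0875 V < V_CE(sat) = 0.2 V — impossible in the active region.
So the transistor is saturated. With V_CE = 0.2 V, I_C = (V_CC − 0.2)/R_C = 6.3/2.7 = 2.33 mA.
Check: β·I_B = 2.38 mA > I_C = 2.33 mA, confirming saturation.

saturation; I_C ≈ 2.3 mA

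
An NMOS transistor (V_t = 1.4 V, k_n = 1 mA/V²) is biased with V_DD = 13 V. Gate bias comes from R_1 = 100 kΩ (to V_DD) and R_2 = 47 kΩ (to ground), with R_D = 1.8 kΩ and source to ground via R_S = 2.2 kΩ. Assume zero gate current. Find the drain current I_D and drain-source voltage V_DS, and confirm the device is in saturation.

V_G = V_DD·R_2/(R_1+R_2) = 13×47/147 = 4.16 V.
Assume saturation: I_D = (k_n/2)(V_GS − V_t)² with V_GS = V_G − I_D·R_S = 4.16 − 2.2·I_D.
Substituting gives 2.42·I_D² − 7.06·I_D + 3.8 = 0, with roots I_D = 0.711 or 2.21 mA.
The root I_D = 2.21 mA gives V_GS = -0.702 V ≤ V_t, so take I_D = 0.711 mA.
Then V_GS = 2.59 V and V_DS = V_DD − I_D(R_D+R_S) = 13 − 0.711×4 = 10.2 V.
Saturation requires V_DS ≥ V_GS − V_t = 1.19 V; 10.2 ≥ 1.19 ✓.

I_D ≈ 0.71 mA, V_DS ≈ 10 V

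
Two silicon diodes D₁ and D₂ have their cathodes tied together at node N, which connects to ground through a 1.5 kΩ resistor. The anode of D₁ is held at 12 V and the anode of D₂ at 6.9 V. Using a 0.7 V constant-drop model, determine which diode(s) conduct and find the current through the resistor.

Only D₁ conducts; I_R ≈ 7.5 mA

Assume both conduct. Then node N would need to be at both 12−0.7 = 11.3 V and 6.9−0.7 = 6.2 V, which is impossible.
Assume only D₁ conducts: V_N = 12 − 0.7 = 11.3 V, so I_R = 11.3/1.5 = 7.53 mA.
Check D₂: its anode-to-cathode voltage is 6.9 − 11.3 = -4.4 V < 0.7 V, so it is off. The assumption is consistent.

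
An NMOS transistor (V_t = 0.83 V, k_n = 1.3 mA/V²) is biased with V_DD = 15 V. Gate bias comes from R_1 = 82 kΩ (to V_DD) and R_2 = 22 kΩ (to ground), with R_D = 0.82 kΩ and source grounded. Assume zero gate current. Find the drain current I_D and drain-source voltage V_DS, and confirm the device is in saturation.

I_D ≈ 3.6 mA, V_DS ≈ 12 V

V_G = V_DD·R_2/(R_1+R_2) = 15×22/104 = 3.17 V. With the source grounded, V_GS = V_G = 3.17 V.
Assume saturation: I_D = (k_n/2)(V_GS − V_t)² = (1.3/2)×(3.17 − 0.83)² = 0.65×2.34² = 3.57 mA.
V_DS = V_DD − I_D·R_D = 15 − 3.57×0.82 = 12.1 V.
Saturation requires V_DS ≥ V_GS − V_t = 2.34 V; 12.1 ≥ 2.34 ✓.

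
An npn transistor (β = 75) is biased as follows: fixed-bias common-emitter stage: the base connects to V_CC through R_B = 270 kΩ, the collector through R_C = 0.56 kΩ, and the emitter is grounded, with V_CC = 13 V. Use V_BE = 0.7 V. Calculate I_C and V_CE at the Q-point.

Base loop: V_CC = I_B·R_B + V_BE, so I_B = (13 − 0.7)/270 kΩ = 0.0456 mA.
In the active region I_C = β·I_B = 75 × 0.0456 = 3.42 mA.
Collector loop: V_CE = V_CC − I_C·R_C = 13 − 3.42×0.56 = 11.1 V.
Since V_CE = 11.1 V > V_CE(sat) ≈ 0.2 V, the transistor is in the active region as assumed.

I_C ≈ 3.4 mA, V_CE ≈ 11 V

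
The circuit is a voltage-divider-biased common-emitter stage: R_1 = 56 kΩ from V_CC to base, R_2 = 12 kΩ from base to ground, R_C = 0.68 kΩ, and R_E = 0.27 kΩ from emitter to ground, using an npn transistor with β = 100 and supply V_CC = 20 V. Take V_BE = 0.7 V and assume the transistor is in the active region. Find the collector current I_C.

I_C ≈ 7.6 mA

Thevenize the base divider: V_Th = V_CC·R_2/(R_1+R_2) = 20×12/68 = 3.53 V, R_Th = R_1‖R_2 = 9.88 kΩ.
Base-emitter loop: V_Th = I_B·R_Th + V_BE + (β+1)I_B·R_E, so I_B = (3.53 − 0.7) / (9.88 + 101×0.27) = 0.0762 mA.
I_C = β·I_B = 100×0.0762 = 7.62 mA, and I_E = (β+1)I_B = 7.69 mA.
V_CE = V_CC − I_C·R_C − I_E·R_E = 20 − 7.62×0.68 − 7.69×0.27 = 12.7 V.
V_CE = 12.7 V > 0.2 V confirms active-region operation.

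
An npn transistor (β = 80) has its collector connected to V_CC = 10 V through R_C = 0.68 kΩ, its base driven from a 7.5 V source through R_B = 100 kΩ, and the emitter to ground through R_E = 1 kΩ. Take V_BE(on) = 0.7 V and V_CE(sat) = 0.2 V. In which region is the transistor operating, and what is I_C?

active; I_C ≈ 3 mA

Assume active. Base-emitter loop: I_B = (V_BB − V_BE)/(R_B + (β+1)R_E) = (7.5 − 0.7)/(100 + 81×1) = 0.0376 mA.
I_C = β·I_B = 80×0.0376 = 3.01 mA.
V_CE = V_CC − I_C·R_C − I_E·R_E = 10 − 3.01×0.68 − 3.04×1 = 4.91 V > V_CE(sat), so the active-region assumption holds.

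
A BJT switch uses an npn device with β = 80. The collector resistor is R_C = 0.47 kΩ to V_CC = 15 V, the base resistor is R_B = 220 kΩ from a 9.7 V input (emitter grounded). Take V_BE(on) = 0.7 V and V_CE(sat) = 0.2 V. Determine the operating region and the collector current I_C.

active; I_C ≈ 3.3 mA

Assume active. Base-emitter loop: I_B = (V_BB − V_BE)/R_B = (9.7 − 0.7)/220 = 0.0409 mA.
I_C = β·I_B = 80×0.0409 = 3.27 mA.
V_CE = V_CC − I_C·R_C = 15 − 3.27×0.47 = 13.5 V > V_CE(sat), so the active-region assumption holds.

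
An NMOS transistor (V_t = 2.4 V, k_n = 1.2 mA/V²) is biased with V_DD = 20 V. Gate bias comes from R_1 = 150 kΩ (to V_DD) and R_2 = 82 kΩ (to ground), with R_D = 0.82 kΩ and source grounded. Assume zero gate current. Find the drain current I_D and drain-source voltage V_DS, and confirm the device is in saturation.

V_G = V_DD·R_2/(R_1+R_2) = 20×82/232 = 7.07 V. With the source grounded, V_GS = V_G = 7.07 V.
Assume saturation: I_D = (k_n/2)(V_GS − V_t)² = (1.2/2)×(7.07 − 2.4)² = 0.6×4.67² = 13.1 mA.
V_DS = V_DD − I_D·R_D = 20 − 13.1×0.82 = 9.27 V.
Saturation requires V_DS ≥ V_GS − V_t = 4.67 V; 9.27 ≥ 4.67 ✓.

I_D ≈ 13 mA, V_DS ≈ 9.3 V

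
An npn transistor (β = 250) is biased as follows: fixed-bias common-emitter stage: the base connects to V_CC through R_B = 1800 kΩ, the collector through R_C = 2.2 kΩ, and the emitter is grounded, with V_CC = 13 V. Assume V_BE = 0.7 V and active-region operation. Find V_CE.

Base loop: V_CC = I_B·R_B + V_BE, so I_B = (13 − 0.7)/1800 kΩ = 0.00683 mA.
In the active region I_C = β·I_B = 250 × 0.00683 = 1.71 mA.
Collector loop: V_CE = V_CC − I_C·R_C = 13 − 1.71×2.2 = 9.24 V.
Since V_CE = 9.24 V > V_CE(sat) ≈ 0.2 V, the transistor is in the active region as assumed.

V_CE ≈ 9.2 V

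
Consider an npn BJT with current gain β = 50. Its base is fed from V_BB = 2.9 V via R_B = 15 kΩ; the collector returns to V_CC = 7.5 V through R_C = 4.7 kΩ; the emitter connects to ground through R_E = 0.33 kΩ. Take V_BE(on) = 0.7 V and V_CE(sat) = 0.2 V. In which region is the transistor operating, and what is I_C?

saturation; I_C ≈ 1.4 mA

Assume active: I_B = (2.9 − 0.7)/(15 + 51×0.33) = 0.0691 mA, I_C = β·I_B = 3.46 mA.
Then V_CE = 7.5 − 3.46×4.7 − 3.52×0.33 = -9.91 V < 0.2 V — the active assumption fails.
Re-solve with V_CE = 0.2 V. KCL at the emitter: V_E/R_E = (V_BB−0.7−V_E)/R_B + (V_CC−0.2−V_E)/R_C, giving V_E = 0.514 V.
I_C = (V_CC − 0.2 − V_E)/R_C = (7.3 − 0.514)/4.7 = 1.44 mA.
Check: I_B = (2.2 − 0.514)/15 = 0.112 mA, and β·I_B = 5.62 mA > I_C, confirming saturation.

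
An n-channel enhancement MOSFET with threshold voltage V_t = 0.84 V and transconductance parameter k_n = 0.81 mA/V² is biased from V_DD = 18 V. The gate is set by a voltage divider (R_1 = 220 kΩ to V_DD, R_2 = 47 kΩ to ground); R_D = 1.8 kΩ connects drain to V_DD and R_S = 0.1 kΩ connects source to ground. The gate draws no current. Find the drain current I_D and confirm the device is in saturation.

I_D ≈ 1.9 mA

V_G = V_DD·R_2/(R_1+R_2) = 18×47/267 = 3.17 V.
Assume saturation: I_D = (k_n/2)(V_GS − V_t)² with V_GS = V_G − I_D·R_S = 3.17 − 0.1·I_D.
Substituting gives 0.00405·I_D² − 1.19·I_D + 2.2 = 0, with roots I_D = 1.86 or 292 mA.
The root I_D = 292 mA gives V_GS = -26 V ≤ V_t, so take I_D = 1.86 mA.
Then V_GS = 2.98 V and V_DS = V_DD − I_D(R_D+R_S) = 18 − 1.86×1.9 = 14.5 V.
Saturation requires V_DS ≥ V_GS − V_t = 2.14 V; 14.5 ≥ 2.14 ✓.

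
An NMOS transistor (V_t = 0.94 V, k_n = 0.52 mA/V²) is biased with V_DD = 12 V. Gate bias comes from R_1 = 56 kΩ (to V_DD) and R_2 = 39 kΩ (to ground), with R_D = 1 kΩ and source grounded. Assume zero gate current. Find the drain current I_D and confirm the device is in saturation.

V_G = V_DD·R_2/(R_1+R_2) = 12×39/95 = 4.93 V. With the source grounded, V_GS = V_G = 4.93 V.
Assume saturation: I_D = (k_n/2)(V_GS − V_t)² = (0.52/2)×(4.93 − 0.94)² = 0.26×3.99² = 4.13 mA.
V_DS = V_DD − I_D·R_D = 12 − 4.13×1 = 7.87 V.
Saturation requires V_DS ≥ V_GS − V_t = 3.99 V; 7.87 ≥ 3.99 ✓.

I_D ≈ 4.1 mA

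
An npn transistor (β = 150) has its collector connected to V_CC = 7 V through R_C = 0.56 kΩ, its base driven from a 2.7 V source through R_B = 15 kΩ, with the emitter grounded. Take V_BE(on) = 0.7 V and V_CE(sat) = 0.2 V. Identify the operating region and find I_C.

Assume active: I_B = (2.7 − 0.7)/15 = 0.133 mA, giving I_C = β·I_B = 20 mA.
But then V_CE = 7 − 20×0.56 = -4.2 V < V_CE(sat) = 0.2 V — impossible in the active region.
So the transistor is saturated. With V_CE = 0.2 V, I_C = (V_CC − 0.2)/R_C = 6.8/0.56 = 12.1 mA.
Check: β·I_B = 20 mA > I_C = 12.1 mA, confirming saturation.

saturation; I_C ≈ 12 mA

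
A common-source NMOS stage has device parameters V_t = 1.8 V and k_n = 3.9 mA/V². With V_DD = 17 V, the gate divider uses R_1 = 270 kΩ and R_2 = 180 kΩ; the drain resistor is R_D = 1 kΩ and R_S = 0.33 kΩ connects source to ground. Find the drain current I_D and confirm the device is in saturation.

V_G = V_DD·R_2/(R_1+R_2) = 17×180/450 = 6.8 V.
Assume saturation: I_D = (k_n/2)(V_GS − V_t)² with V_GS = V_G − I_D·R_S = 6.8 − 0.33·I_D.
Substituting gives 0.212·I_D² − 7.44·I_D + 48.8 = 0, with roots I_D = 8.74 or 26.3 mA.
The root I_D = 26.3 mA gives V_GS = -1.87 V ≤ V_t, so take I_D = 8.74 mA.
Then V_GS = 3.92 V and V_DS = V_DD − I_D(R_D+R_S) = 17 − 8.74×1.33 = 5.38 V.
Saturation requires V_DS ≥ V_GS − V_t = 2.12 V; 5.38 ≥ 2.12 ✓.

I_D ≈ 8.7 mA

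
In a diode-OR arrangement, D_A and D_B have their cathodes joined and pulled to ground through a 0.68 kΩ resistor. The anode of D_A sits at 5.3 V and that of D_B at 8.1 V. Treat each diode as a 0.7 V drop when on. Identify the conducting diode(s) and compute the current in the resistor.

Only D_B conducts; I_R ≈ 11 mA

Assume both conduct. Then node N would need to be at both 5.3−0.7 = 4.6 V and 8.1−0.7 = 7.4 V, which is impossible.
Assume only D_B conducts: V_N = 8.1 − 0.7 = 7.4 V, so I_R = 7.4/0.68 = 10.9 mA.
Check D_A: its anode-to-cathode voltage is 5.3 − 7.4 = -2.1 V < 0.7 V, so it is off. The assumption is consistent.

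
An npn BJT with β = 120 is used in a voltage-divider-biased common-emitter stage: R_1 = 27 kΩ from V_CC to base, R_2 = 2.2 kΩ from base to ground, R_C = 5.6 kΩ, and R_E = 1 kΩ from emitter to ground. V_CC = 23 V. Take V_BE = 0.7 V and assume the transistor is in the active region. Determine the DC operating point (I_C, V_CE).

I_C ≈ 1 mA, V_CE ≈ 16 V

Thevenize the base divider: V_Th = V_CC·R_2/(R_1+R_2) = 23×2.2/29.2 = 1.73 V, R_Th = R_1‖R_2 = 2.03 kΩ.
Base-emitter loop: V_Th = I_B·R_Th + V_BE + (β+1)I_B·R_E, so I_B = (1.73 − 0.7) / (2.03 + 121×1) = 0.0084 mA.
I_C = β·I_B = 120×0.0084 = 1.01 mA, and I_E = (β+1)I_B = 1.02 mA.
V_CE = V_CC − I_C·R_C − I_E·R_E = 23 − 1.01×5.6 − 1.02×1 = 16.3 V.
V_CE = 16.3 V > 0.2 V confirms active-region operation.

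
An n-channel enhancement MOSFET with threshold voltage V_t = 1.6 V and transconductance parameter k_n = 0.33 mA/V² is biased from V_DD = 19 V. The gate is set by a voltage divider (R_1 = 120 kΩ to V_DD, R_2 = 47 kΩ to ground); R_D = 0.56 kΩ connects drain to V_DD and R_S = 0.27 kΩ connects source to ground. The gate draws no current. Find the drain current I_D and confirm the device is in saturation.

I_D ≈ 1.8 mA

V_G = V_DD·R_2/(R_1+R_2) = 19×47/167 = 5.35 V.
Assume saturation: I_D = (k_n/2)(V_GS − V_t)² with V_GS = V_G − I_D·R_S = 5.35 − 0.27·I_D.
Substituting gives 0.012·I_D² − 1.33·I_D + 2.32 = 0, with roots I_D = 1.77 or 109 mA.
The root I_D = 109 mA gives V_GS = -24.1 V ≤ V_t, so take I_D = 1.77 mA.
Then V_GS = 4.87 V and V_DS = V_DD − I_D(R_D+R_S) = 19 − 1.77×0.83 = 17.5 V.
Saturation requires V_DS ≥ V_GS − V_t = 3.27 V; 17.5 ≥ 3.27 ✓.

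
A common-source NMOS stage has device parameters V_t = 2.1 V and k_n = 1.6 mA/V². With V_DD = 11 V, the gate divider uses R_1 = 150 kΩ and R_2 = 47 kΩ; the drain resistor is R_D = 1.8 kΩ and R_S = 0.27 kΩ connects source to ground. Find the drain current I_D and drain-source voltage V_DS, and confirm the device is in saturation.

V_G = V_DD·R_2/(R_1+R_2) = 11×47/197 = 2.62 V.
Assume saturation: I_D = (k_n/2)(V_GS − V_t)² with V_GS = V_G − I_D·R_S = 2.62 − 0.27·I_D.
Substituting gives 0.0583·I_D² − 1.23·I_D + 0.22 = 0, with roots I_D = 0.181 or 20.9 mA.
The root I_D = 20.9 mA gives V_GS = -3.01 V ≤ V_t, so take I_D = 0.181 mA.
Then V_GS = 2.58 V and V_DS = V_DD − I_D(R_D+R_S) = 11 − 0.181×2.07 = 10.6 V.
Saturation requires V_DS ≥ V_GS − V_t = 0.476 V; 10.6 ≥ 0.476 ✓.

I_D ≈ 0.18 mA, V_DS ≈ 11 V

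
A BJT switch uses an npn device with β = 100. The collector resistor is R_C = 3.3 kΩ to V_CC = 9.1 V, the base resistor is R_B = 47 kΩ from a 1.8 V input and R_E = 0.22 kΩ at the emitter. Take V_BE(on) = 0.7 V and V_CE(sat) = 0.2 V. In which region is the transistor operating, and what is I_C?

Assume active. Base-emitter loop: I_B = (V_BB − V_BE)/(R_B + (β+1)R_E) = (1.8 − 0.7)/(47 + 101×0.22) = 0.0159 mA.
I_C = β·I_B = 100×0.0159 = 1.59 mA.
V_CE = V_CC − I_C·R_C − I_E·R_E = 9.1 − 1.59×3.3 − 1.61×0.22 = 3.5 V > V_CE(sat), so the active-region assumption holds.

active; I_C ≈ 1.6 mA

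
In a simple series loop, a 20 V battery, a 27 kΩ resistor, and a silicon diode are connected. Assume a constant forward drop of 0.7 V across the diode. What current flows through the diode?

I ≈ 0.71 mA

KVL around the loop: 20 = V_D + I·R = 0.7 + I × 27 kΩ.
So I = (20 − 0.7) / 27 kΩ = 19.3 / 27 = 0.715 mA.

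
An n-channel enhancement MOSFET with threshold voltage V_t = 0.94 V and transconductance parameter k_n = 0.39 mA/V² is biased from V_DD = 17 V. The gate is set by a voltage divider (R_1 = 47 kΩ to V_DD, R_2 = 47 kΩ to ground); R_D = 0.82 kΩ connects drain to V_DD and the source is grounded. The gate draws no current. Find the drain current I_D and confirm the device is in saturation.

V_G = V_DD·R_2/(R_1+R_2) = 17×47/94 = 8.5 V. With the source grounded, V_GS = V_G = 8.5 V.
Assume saturation: I_D = (k_n/2)(V_GS − V_t)² = (0.39/2)×(8.5 − 0.94)² = 0.195×7.56² = 11.1 mA.
V_DS = V_DD − I_D·R_D = 17 − 11.1×0.82 = 7.86 V.
Saturation requires V_DS ≥ V_GS − V_t = 7.56 V; 7.86 ≥ 7.56 ✓.

I_D ≈ 11 mA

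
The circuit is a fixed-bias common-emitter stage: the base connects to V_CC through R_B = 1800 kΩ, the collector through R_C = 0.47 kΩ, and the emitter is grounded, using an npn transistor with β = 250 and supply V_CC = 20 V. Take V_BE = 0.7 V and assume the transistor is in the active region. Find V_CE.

Base loop: V_CC = I_B·R_B + V_BE, so I_B = (20 − 0.7)/1800 kΩ = 0.0107 mA.
In the active region I_C = β·I_B = 250 × 0.0107 = 2.68 mA.
Collector loop: V_CE = V_CC − I_C·R_C = 20 − 2.68×0.47 = 18.7 V.
Since V_CE = 18.7 V > V_CE(sat) ≈ 0.2 V, the transistor is in the active region as assumed.

V_CE ≈ 19 V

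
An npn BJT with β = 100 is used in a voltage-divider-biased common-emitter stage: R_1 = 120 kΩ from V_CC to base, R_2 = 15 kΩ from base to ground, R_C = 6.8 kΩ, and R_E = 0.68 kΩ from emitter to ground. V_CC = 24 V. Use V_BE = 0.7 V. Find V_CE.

V_CE ≈ 6 V

Thevenize the base divider: V_Th = V_CC·R_2/(R_1+R_2) = 24×15/135 = 2.67 V, R_Th = R_1‖R_2 = 13.3 kΩ.
Base-emitter loop: V_Th = I_B·R_Th + V_BE + (β+1)I_B·R_E, so I_B = (2.67 − 0.7) / (13.3 + 101×0.68) = 0.024 mA.
I_C = β·I_B = 100×0.024 = 2.4 mA, and I_E = (β+1)I_B = 2.42 mA.
V_CE = V_CC − I_C·R_C − I_E·R_E = 24 − 2.4×6.8 − 2.42×0.68 = 6.05 V.
V_CE = 6.05 V > 0.2 V confirms active-region operation.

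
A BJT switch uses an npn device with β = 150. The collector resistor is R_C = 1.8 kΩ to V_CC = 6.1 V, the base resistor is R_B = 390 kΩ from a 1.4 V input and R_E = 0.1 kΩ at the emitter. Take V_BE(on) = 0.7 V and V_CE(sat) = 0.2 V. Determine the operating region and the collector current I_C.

active; I_C ≈ 0.26 mA

Assume active. Base-emitter loop: I_B = (V_BB − V_BE)/(R_B + (β+1)R_E) = (1.4 − 0.7)/(390 + 151×0.1) = 0.00173 mA.
I_C = β·I_B = 150×0.00173 = 0.259 mA.
V_CE = V_CC − I_C·R_C − I_E·R_E = 6.1 − 0.259×1.8 − 0.261×0.1 = 5.61 V > V_CE(sat), so the active-region assumption holds.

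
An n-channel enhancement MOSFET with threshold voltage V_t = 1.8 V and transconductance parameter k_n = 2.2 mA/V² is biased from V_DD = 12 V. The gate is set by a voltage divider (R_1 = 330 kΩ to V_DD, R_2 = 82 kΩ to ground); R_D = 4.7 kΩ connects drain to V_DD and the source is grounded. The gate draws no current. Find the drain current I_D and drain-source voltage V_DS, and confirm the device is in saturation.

I_D ≈ 0.38 mA, V_DS ≈ 10 V

V_G = V_DD·R_2/(R_1+R_2) = 12×82/412 = 2.39 V. With the source grounded, V_GS = V_G = 2.39 V.
Assume saturation: I_D = (k_n/2)(V_GS − V_t)² = (2.2/2)×(2.39 − 1.8)² = 1.1×0.588² = 0.381 mA.
V_DS = V_DD − I_D·R_D = 12 − 0.381×4.7 = 10.2 V.
Saturation requires V_DS ≥ V_GS − V_t = 0.588 V; 10.2 ≥ 0.588 ✓.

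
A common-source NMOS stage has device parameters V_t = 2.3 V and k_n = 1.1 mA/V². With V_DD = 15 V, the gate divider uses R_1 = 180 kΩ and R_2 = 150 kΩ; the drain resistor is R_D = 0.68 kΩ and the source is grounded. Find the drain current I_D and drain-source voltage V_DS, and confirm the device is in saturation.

I_D ≈ 11 mA, V_DS ≈ 7.4 V

V_G = V_DD·R_2/(R_1+R_2) = 15×150/330 = 6.82 V. With the source grounded, V_GS = V_G = 6.82 V.
Assume saturation: I_D = (k_n/2)(V_GS − V_t)² = (1.1/2)×(6.82 − 2.3)² = 0.55×4.52² = 11.2 mA.
V_DS = V_DD − I_D·R_D = 15 − 11.2×0.68 = 7.37 V.
Saturation requires V_DS ≥ V_GS − V_t = 4.52 V; 7.37 ≥ 4.52 ✓.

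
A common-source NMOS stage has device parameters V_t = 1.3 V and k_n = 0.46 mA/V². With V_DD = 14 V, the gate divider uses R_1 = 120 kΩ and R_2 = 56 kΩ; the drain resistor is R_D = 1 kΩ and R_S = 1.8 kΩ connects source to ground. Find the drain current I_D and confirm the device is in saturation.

V_G = V_DD·R_2/(R_1+R_2) = 14×56/176 = 4.45 V.
Assume saturation: I_D = (k_n/2)(V_GS − V_t)² with V_GS = V_G − I_D·R_S = 4.45 − 1.8·I_D.
Substituting gives 0.745·I_D² − 3.61·I_D + 2.29 = 0, with roots I_D = 0.75 or 4.1 mA.
The root I_D = 4.1 mA gives V_GS = -2.92 V ≤ V_t, so take I_D = 0.75 mA.
Then V_GS = 3.11 V and V_DS = V_DD − I_D(R_D+R_S) = 14 − 0.75×2.8 = 11.9 V.
Saturation requires V_DS ≥ V_GS − V_t = 1.81 V; 11.9 ≥ 1.81 ✓.

I_D ≈ 0.75 mA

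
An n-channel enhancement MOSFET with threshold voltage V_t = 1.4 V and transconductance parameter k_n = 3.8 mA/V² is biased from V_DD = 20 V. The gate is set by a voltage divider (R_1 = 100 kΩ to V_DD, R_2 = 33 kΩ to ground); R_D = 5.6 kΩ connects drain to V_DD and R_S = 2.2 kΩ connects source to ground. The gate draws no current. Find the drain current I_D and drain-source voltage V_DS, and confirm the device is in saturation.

V_G = V_DD·R_2/(R_1+R_2) = 20×33/133 = 4.96 V.
Assume saturation: I_D = (k_n/2)(V_GS − V_t)² with V_GS = V_G − I_D·R_S = 4.96 − 2.2·I_D.
Substituting gives 9.2·I_D² − 30.8·I_D + 24.1 = 0, with roots I_D = 1.25 or 2.1 mA.
The root I_D = 2.1 mA gives V_GS = 0.349 V ≤ V_t, so take I_D = 1.25 mA.
Then V_GS = 2.21 V and V_DS = V_DD − I_D(R_D+R_S) = 20 − 1.25×7.8 = 10.2 V.
Saturation requires V_DS ≥ V_GS − V_t = 0.811 V; 10.2 ≥ 0.811 ✓.

I_D ≈ 1.3 mA, V_DS ≈ 10 V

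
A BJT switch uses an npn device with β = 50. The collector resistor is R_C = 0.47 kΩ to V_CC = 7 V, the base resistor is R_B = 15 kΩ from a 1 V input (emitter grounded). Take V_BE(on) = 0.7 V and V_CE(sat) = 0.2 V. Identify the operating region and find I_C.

Assume active. Base-emitter loop: I_B = (V_BB − V_BE)/R_B = (1 − 0.7)/15 = 0.02 mA.
I_C = β·I_B = 50×0.02 = 1 mA.
V_CE = V_CC − I_C·R_C = 7 − 1×0.47 = 6.53 V > V_CE(sat), so the active-region assumption holds.

active; I_C ≈ 1 mA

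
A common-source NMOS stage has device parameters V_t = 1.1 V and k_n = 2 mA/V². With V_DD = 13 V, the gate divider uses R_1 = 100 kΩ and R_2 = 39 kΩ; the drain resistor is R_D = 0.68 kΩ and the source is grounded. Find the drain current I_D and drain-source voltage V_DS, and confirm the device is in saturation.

V_G = V_DD·R_2/(R_1+R_2) = 13×39/139 = 3.65 V. With the source grounded, V_GS = V_G = 3.65 V.
Assume saturation: I_D = (k_n/2)(V_GS − V_t)² = (2/2)×(3.65 − 1.1)² = 1×2.55² = 6.49 mA.
V_DS = V_DD − I_D·R_D = 13 − 6.49×0.68 = 8.59 V.
Saturation requires V_DS ≥ V_GS − V_t = 2.55 V; 8.59 ≥ 2.55 ✓.

I_D ≈ 6.5 mA, V_DS ≈ 8.6 V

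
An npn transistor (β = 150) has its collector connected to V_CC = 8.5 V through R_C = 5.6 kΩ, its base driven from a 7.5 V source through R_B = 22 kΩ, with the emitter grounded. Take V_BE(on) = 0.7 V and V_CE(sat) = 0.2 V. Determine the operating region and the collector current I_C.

Assume active: I_B = (7.5 − 0.7)/22 = 0.309 mA, giving I_C = β·I_B = 46.4 mA.
But then V_CE = 8.5 − 46.4×5.6 = -251 V < V_CE(sat) = 0.2 V — impossible in the active region.
So the transistor is saturated. With V_CE = 0.2 V, I_C = (V_CC − 0.2)/R_C = 8.3/5.6 = 1.48 mA.
Check: β·I_B = 46.4 mA > I_C = 1.48 mA, confirming saturation.

saturation; I_C ≈ 1.5 mA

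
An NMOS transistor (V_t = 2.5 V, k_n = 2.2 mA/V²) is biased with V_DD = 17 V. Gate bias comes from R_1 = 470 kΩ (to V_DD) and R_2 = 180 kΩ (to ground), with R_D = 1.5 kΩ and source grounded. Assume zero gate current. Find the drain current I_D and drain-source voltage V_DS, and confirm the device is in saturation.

V_G = V_DD·R_2/(R_1+R_2) = 17×180/650 = 4.71 V. With the source grounded, V_GS = V_G = 4.71 V.
Assume saturation: I_D = (k_n/2)(V_GS − V_t)² = (2.2/2)×(4.71 − 2.5)² = 1.1×2.21² = 5.36 mA.
V_DS = V_DD − I_D·R_D = 17 − 5.36×1.5 = 8.96 V.
Saturation requires V_DS ≥ V_GS − V_t = 2.21 V; 8.96 ≥ 2.21 ✓.

I_D ≈ 5.4 mA, V_DS ≈ 9 V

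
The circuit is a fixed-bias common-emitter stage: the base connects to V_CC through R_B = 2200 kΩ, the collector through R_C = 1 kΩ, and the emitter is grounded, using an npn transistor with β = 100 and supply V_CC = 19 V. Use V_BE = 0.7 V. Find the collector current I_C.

Base loop: V_CC = I_B·R_B + V_BE, so I_B = (19 − 0.7)/2200 kΩ = 0.00832 mA.
In the active region I_C = β·I_B = 100 × 0.00832 = 0.832 mA.
Collector loop: V_CE = V_CC − I_C·R_C = 19 − 0.832×1 = 18.2 V.
Since V_CE = 18.2 V > V_CE(sat) ≈ 0.2 V, the transistor is in the active region as assumed.

I_C ≈ 0.83 mA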